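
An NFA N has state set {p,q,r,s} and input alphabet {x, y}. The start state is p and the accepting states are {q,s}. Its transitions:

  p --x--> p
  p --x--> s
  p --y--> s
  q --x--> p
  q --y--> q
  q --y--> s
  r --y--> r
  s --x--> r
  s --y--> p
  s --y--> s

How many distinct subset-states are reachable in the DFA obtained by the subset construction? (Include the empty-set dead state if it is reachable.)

6

Start state of the DFA: {p}.
{p} --x--> {p,s}  [new]
{p} --y--> {s}  [new]
{p,s} --x--> {p,r,s}  [new]
{p,s} --y--> {p,s}  [seen]
{s} --x--> {r}  [new]
{s} --y--> {p,s}  [seen]
{p,r,s} --x--> {p,r,s}  [seen]
{p,r,s} --y--> {p,r,s}  [seen]
{r} --x--> ∅  [new]
{r} --y--> {r}  [seen]
∅ --x--> ∅  [seen]
∅ --y--> ∅  [seen]
Reachable DFA states: {p}, {p,s}, {s}, {p,r,s}, {r}, ∅.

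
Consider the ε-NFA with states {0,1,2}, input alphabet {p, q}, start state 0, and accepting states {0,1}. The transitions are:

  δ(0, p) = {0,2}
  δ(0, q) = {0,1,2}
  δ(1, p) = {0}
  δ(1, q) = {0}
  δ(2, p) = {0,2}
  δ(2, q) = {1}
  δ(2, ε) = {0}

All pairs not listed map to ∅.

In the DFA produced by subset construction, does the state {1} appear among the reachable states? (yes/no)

no

Start state of the DFA: {0} (ε-closure of the NFA start).
{0} --p--> {0,2}  [new]
{0} --q--> {0,1,2}  [new]
{0,2} --p--> {0,2}  [seen]
{0,2} --q--> {0,1,2}  [seen]
{0,1,2} --p--> {0,2}  [seen]
{0,1,2} --q--> {0,1,2}  [seen]
Reachable DFA states: {0}, {0,2}, {0,1,2}.
{1} is not among them.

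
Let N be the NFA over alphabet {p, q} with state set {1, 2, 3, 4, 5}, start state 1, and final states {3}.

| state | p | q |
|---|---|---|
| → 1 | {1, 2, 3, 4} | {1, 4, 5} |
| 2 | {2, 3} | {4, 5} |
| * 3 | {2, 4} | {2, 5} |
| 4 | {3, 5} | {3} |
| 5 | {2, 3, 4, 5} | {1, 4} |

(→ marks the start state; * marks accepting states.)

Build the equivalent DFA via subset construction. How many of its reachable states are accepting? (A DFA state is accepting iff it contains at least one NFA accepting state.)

3

Start state of the DFA: {1}.
{1} --p--> {1, 2, 3, 4}  [new]
{1} --q--> {1, 4, 5}  [new]
{1, 2, 3, 4} --p--> {1, 2, 3, 4, 5}  [new]
{1, 2, 3, 4} --q--> {1, 2, 3, 4, 5}  [seen]
{1, 4, 5} --p--> {1, 2, 3, 4, 5}  [seen]
{1, 4, 5} --q--> {1, 3, 4, 5}  [new]
{1, 2, 3, 4, 5} --p--> {1, 2, 3, 4, 5}  [seen]
{1, 2, 3, 4, 5} --q--> {1, 2, 3, 4, 5}  [seen]
{1, 3, 4, 5} --p--> {1, 2, 3, 4, 5}  [seen]
{1, 3, 4, 5} --q--> {1, 2, 3, 4, 5}  [seen]
Reachable DFA states: {1}, {1, 2, 3, 4}, {1, 4, 5}, {1, 2, 3, 4, 5}, {1, 3, 4, 5}.
Accepting DFA states (contain an NFA accepting state): {1, 2, 3, 4}, {1, 2, 3, 4, 5}, {1, 3, 4, 5}.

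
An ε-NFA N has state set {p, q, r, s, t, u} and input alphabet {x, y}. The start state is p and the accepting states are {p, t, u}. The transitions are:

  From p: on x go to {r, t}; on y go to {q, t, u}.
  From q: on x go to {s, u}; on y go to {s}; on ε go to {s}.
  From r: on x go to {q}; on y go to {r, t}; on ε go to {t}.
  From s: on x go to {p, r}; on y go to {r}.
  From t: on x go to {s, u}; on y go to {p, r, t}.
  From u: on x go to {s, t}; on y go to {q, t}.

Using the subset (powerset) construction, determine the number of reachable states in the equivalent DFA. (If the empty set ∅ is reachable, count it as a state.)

Start state of the DFA: {p} (ε-closure of the NFA start).
{p} --x--> {r, t}  [new]
{p} --y--> {q, s, t, u}  [new]
{r, t} --x--> {q, s, u}  [new]
{r, t} --y--> {p, r, t}  [new]
{q, s, t, u} --x--> {p, r, s, t, u}  [new]
{q, s, t, u} --y--> {p, q, r, s, t}  [new]
{q, s, u} --x--> {p, r, s, t, u}  [seen]
{q, s, u} --y--> {q, r, s, t}  [new]
{p, r, t} --x--> {q, r, s, t, u}  [new]
{p, r, t} --y--> {p, q, r, s, t, u}  [new]
{p, r, s, t, u} --x--> {p, q, r, s, t, u}  [seen]
{p, r, s, t, u} --y--> {p, q, r, s, t, u}  [seen]
{p, q, r, s, t} --x--> {p, q, r, s, t, u}  [seen]
{p, q, r, s, t} --y--> {p, q, r, s, t, u}  [seen]
{q, r, s, t} --x--> {p, q, r, s, t, u}  [seen]
{q, r, s, t} --y--> {p, r, s, t}  [new]
{q, r, s, t, u} --x--> {p, q, r, s, t, u}  [seen]
{q, r, s, t, u} --y--> {p, q, r, s, t}  [seen]
{p, q, r, s, t, u} --x--> {p, q, r, s, t, u}  [seen]
{p, q, r, s, t, u} --y--> {p, q, r, s, t, u}  [seen]
{p, r, s, t} --x--> {p, q, r, s, t, u}  [seen]
{p, r, s, t} --y--> {p, q, r, s, t, u}  [seen]
Reachable DFA states: {p}, {r, t}, {q, s, t, u}, {q, s, u}, {p, r, t}, {p, r, s, t, u}, {p, q, r, s, t}, {q, r, s, t}, {q, r, s, t, u}, {p, q, r, s, t, u}, {p, r, s, t}.

11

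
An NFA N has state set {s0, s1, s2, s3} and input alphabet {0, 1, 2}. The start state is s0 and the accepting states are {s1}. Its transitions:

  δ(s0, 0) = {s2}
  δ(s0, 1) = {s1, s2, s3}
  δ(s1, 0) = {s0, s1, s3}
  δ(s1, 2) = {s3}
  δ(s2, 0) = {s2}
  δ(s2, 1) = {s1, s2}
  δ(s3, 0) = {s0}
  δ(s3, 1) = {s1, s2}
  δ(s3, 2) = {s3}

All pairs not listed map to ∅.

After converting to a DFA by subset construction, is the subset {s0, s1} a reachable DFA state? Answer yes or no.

Start state of the DFA: {s0}.
{s0} --0--> {s2}  [new]
{s0} --1--> {s1, s2, s3}  [new]
{s0} --2--> ∅  [new]
{s2} --0--> {s2}  [seen]
{s2} --1--> {s1, s2}  [new]
{s2} --2--> ∅  [seen]
{s1, s2, s3} --0--> {s0, s1, s2, s3}  [new]
{s1, s2, s3} --1--> {s1, s2}  [seen]
{s1, s2, s3} --2--> {s3}  [new]
∅ --0--> ∅  [seen]
∅ --1--> ∅  [seen]
∅ --2--> ∅  [seen]
{s1, s2} --0--> {s0, s1, s2, s3}  [seen]
{s1, s2} --1--> {s1, s2}  [seen]
{s1, s2} --2--> {s3}  [seen]
{s0, s1, s2, s3} --0--> {s0, s1, s2, s3}  [seen]
{s0, s1, s2, s3} --1--> {s1, s2, s3}  [seen]
{s0, s1, s2, s3} --2--> {s3}  [seen]
{s3} --0--> {s0}  [seen]
{s3} --1--> {s1, s2}  [seen]
{s3} --2--> {s3}  [seen]
Reachable DFA states: {s0}, {s2}, {s1, s2, s3}, ∅, {s1, s2}, {s0, s1, s2, s3}, {s3}.
{s0, s1} is not among them.

no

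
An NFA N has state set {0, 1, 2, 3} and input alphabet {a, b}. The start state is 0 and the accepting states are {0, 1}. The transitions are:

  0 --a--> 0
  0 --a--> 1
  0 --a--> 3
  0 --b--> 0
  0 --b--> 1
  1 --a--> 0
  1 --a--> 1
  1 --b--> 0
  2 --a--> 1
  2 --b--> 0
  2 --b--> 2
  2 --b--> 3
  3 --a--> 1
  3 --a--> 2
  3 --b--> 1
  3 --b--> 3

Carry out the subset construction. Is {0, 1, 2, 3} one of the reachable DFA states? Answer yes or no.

Start state of the DFA: {0}.
{0} --a--> {0, 1, 3}  [new]
{0} --b--> {0, 1}  [new]
{0, 1, 3} --a--> {0, 1, 2, 3}  [new]
{0, 1, 3} --b--> {0, 1, 3}  [seen]
{0, 1} --a--> {0, 1, 3}  [seen]
{0, 1} --b--> {0, 1}  [seen]
{0, 1, 2, 3} --a--> {0, 1, 2, 3}  [seen]
{0, 1, 2, 3} --b--> {0, 1, 2, 3}  [seen]
Reachable DFA states: {0}, {0, 1, 3}, {0, 1}, {0, 1, 2, 3}.
{0, 1, 2, 3} is among them.

yes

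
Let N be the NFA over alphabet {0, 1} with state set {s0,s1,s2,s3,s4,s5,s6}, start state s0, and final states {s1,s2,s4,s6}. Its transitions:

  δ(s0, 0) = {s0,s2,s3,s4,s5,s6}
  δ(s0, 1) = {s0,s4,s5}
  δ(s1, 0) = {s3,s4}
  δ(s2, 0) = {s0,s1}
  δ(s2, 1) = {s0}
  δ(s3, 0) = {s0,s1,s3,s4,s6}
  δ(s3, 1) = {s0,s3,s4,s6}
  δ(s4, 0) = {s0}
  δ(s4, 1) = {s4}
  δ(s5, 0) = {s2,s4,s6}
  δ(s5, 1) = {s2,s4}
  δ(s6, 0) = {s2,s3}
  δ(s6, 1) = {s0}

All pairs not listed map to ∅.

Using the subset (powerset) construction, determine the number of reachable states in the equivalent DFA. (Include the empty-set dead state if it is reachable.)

5

Start state of the DFA: {s0}.
{s0} --0--> {s0,s2,s3,s4,s5,s6}  [new]
{s0} --1--> {s0,s4,s5}  [new]
{s0,s2,s3,s4,s5,s6} --0--> {s0,s1,s2,s3,s4,s5,s6}  [new]
{s0,s2,s3,s4,s5,s6} --1--> {s0,s2,s3,s4,s5,s6}  [seen]
{s0,s4,s5} --0--> {s0,s2,s3,s4,s5,s6}  [seen]
{s0,s4,s5} --1--> {s0,s2,s4,s5}  [new]
{s0,s1,s2,s3,s4,s5,s6} --0--> {s0,s1,s2,s3,s4,s5,s6}  [seen]
{s0,s1,s2,s3,s4,s5,s6} --1--> {s0,s2,s3,s4,s5,s6}  [seen]
{s0,s2,s4,s5} --0--> {s0,s1,s2,s3,s4,s5,s6}  [seen]
{s0,s2,s4,s5} --1--> {s0,s2,s4,s5}  [seen]
Reachable DFA states: {s0}, {s0,s2,s3,s4,s5,s6}, {s0,s4,s5}, {s0,s1,s2,s3,s4,s5,s6}, {s0,s2,s4,s5}.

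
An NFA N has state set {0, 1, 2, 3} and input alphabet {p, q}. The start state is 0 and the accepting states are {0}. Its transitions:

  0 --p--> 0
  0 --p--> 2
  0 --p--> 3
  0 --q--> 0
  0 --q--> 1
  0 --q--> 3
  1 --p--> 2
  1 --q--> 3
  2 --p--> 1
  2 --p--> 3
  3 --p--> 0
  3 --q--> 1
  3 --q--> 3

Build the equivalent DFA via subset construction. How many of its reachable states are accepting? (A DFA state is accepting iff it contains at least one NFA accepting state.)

4

Start state of the DFA: {0}.
{0} --p--> {0, 2, 3}  [new]
{0} --q--> {0, 1, 3}  [new]
{0, 2, 3} --p--> {0, 1, 2, 3}  [new]
{0, 2, 3} --q--> {0, 1, 3}  [seen]
{0, 1, 3} --p--> {0, 2, 3}  [seen]
{0, 1, 3} --q--> {0, 1, 3}  [seen]
{0, 1, 2, 3} --p--> {0, 1, 2, 3}  [seen]
{0, 1, 2, 3} --q--> {0, 1, 3}  [seen]
Reachable DFA states: {0}, {0, 2, 3}, {0, 1, 3}, {0, 1, 2, 3}.
Accepting DFA states (contain an NFA accepting state): {0}, {0, 2, 3}, {0, 1, 3}, {0, 1, 2, 3}.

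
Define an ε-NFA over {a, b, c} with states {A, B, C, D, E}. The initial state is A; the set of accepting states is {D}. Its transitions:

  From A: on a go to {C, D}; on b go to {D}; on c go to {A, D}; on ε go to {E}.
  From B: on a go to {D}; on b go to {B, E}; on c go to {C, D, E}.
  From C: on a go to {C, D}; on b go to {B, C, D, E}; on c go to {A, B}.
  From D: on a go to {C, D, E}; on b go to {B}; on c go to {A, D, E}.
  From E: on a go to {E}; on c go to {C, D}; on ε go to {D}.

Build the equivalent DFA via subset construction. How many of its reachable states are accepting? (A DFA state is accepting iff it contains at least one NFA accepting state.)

7

Start state of the DFA: {A, D, E} (ε-closure of the NFA start).
{A, D, E} --a--> {C, D, E}  [new]
{A, D, E} --b--> {B, D}  [new]
{A, D, E} --c--> {A, C, D, E}  [new]
{C, D, E} --a--> {C, D, E}  [seen]
{C, D, E} --b--> {B, C, D, E}  [new]
{C, D, E} --c--> {A, B, C, D, E}  [new]
{B, D} --a--> {C, D, E}  [seen]
{B, D} --b--> {B, D, E}  [new]
{B, D} --c--> {A, C, D, E}  [seen]
{A, C, D, E} --a--> {C, D, E}  [seen]
{A, C, D, E} --b--> {B, C, D, E}  [seen]
{A, C, D, E} --c--> {A, B, C, D, E}  [seen]
{B, C, D, E} --a--> {C, D, E}  [seen]
{B, C, D, E} --b--> {B, C, D, E}  [seen]
{B, C, D, E} --c--> {A, B, C, D, E}  [seen]
{A, B, C, D, E} --a--> {C, D, E}  [seen]
{A, B, C, D, E} --b--> {B, C, D, E}  [seen]
{A, B, C, D, E} --c--> {A, B, C, D, E}  [seen]
{B, D, E} --a--> {C, D, E}  [seen]
{B, D, E} --b--> {B, D, E}  [seen]
{B, D, E} --c--> {A, C, D, E}  [seen]
Reachable DFA states: {A, D, E}, {C, D, E}, {B, D}, {A, C, D, E}, {B, C, D, E}, {A, B, C, D, E}, {B, D, E}.
Accepting DFA states (contain an NFA accepting state): {A, D, E}, {C, D, E}, {B, D}, {A, C, D, E}, {B, C, D, E}, {A, B, C, D, E}, {B, D, E}.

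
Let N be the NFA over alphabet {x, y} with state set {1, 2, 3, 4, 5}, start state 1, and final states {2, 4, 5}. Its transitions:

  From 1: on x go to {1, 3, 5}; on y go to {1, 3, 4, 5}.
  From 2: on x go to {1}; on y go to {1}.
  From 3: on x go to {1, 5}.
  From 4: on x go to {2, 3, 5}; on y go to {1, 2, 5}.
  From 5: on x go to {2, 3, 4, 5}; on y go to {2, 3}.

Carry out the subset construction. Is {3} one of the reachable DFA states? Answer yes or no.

no

Start state of the DFA: {1}.
{1} --x--> {1, 3, 5}  [new]
{1} --y--> {1, 3, 4, 5}  [new]
{1, 3, 5} --x--> {1, 2, 3, 4, 5}  [new]
{1, 3, 5} --y--> {1, 2, 3, 4, 5}  [seen]
{1, 3, 4, 5} --x--> {1, 2, 3, 4, 5}  [seen]
{1, 3, 4, 5} --y--> {1, 2, 3, 4, 5}  [seen]
{1, 2, 3, 4, 5} --x--> {1, 2, 3, 4, 5}  [seen]
{1, 2, 3, 4, 5} --y--> {1, 2, 3, 4, 5}  [seen]
Reachable DFA states: {1}, {1, 3, 5}, {1, 3, 4, 5}, {1, 2, 3, 4, 5}.
{3} is not among them.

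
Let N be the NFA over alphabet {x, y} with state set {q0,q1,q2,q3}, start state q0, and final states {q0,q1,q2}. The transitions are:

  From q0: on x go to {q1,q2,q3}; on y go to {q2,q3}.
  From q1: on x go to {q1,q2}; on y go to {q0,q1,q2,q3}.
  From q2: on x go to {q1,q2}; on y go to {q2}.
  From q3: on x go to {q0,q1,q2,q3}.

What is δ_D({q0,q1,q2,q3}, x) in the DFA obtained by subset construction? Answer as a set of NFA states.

{q0,q1,q2,q3}

δ(q0,x) = {q1,q2,q3}; δ(q1,x) = {q1,q2}; δ(q2,x) = {q1,q2}; δ(q3,x) = {q0,q1,q2,q3}.
Union: {q0,q1,q2,q3}.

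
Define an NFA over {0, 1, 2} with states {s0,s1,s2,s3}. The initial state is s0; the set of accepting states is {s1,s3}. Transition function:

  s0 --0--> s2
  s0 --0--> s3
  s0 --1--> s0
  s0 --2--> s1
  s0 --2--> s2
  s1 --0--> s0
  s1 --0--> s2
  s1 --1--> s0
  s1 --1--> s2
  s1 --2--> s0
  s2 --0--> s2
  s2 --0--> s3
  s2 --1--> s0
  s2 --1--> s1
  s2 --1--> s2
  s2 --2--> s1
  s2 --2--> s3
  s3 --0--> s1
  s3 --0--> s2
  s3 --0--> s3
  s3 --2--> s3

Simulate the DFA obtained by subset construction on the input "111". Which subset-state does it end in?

Start: {s0}.
δ(s0,1) = {s0}.
Union: {s0}.
After 1: {s0}.
δ(s0,1) = {s0}.
Union: {s0}.
After 1: {s0}.
δ(s0,1) = {s0}.
Union: {s0}.
After 1: {s0}.

{s0}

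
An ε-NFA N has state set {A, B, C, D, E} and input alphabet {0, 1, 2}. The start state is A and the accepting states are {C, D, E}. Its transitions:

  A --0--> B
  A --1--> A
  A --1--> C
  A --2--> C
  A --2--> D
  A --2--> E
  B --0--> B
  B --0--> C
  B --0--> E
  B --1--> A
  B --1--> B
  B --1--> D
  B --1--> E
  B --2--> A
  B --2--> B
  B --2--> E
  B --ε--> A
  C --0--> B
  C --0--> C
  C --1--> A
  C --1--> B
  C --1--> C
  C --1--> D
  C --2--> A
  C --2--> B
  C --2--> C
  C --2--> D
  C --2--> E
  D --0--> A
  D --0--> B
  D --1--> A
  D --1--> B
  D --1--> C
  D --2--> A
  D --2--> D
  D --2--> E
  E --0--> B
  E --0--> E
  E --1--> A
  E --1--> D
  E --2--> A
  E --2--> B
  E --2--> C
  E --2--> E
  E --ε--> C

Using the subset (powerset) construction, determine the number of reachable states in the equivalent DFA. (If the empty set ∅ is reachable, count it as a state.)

Start state of the DFA: {A} (ε-closure of the NFA start).
{A} --0--> {A, B}  [new]
{A} --1--> {A, C}  [new]
{A} --2--> {C, D, E}  [new]
{A, B} --0--> {A, B, C, E}  [new]
{A, B} --1--> {A, B, C, D, E}  [new]
{A, B} --2--> {A, B, C, D, E}  [seen]
{A, C} --0--> {A, B, C}  [new]
{A, C} --1--> {A, B, C, D}  [new]
{A, C} --2--> {A, B, C, D, E}  [seen]
{C, D, E} --0--> {A, B, C, E}  [seen]
{C, D, E} --1--> {A, B, C, D}  [seen]
{C, D, E} --2--> {A, B, C, D, E}  [seen]
{A, B, C, E} --0--> {A, B, C, E}  [seen]
{A, B, C, E} --1--> {A, B, C, D, E}  [seen]
{A, B, C, E} --2--> {A, B, C, D, E}  [seen]
{A, B, C, D, E} --0--> {A, B, C, E}  [seen]
{A, B, C, D, E} --1--> {A, B, C, D, E}  [seen]
{A, B, C, D, E} --2--> {A, B, C, D, E}  [seen]
{A, B, C} --0--> {A, B, C, E}  [seen]
{A, B, C} --1--> {A, B, C, D, E}  [seen]
{A, B, C} --2--> {A, B, C, D, E}  [seen]
{A, B, C, D} --0--> {A, B, C, E}  [seen]
{A, B, C, D} --1--> {A, B, C, D, E}  [seen]
{A, B, C, D} --2--> {A, B, C, D, E}  [seen]
Reachable DFA states: {A}, {A, B}, {A, C}, {C, D, E}, {A, B, C, E}, {A, B, C, D, E}, {A, B, C}, {A, B, C, D}.

8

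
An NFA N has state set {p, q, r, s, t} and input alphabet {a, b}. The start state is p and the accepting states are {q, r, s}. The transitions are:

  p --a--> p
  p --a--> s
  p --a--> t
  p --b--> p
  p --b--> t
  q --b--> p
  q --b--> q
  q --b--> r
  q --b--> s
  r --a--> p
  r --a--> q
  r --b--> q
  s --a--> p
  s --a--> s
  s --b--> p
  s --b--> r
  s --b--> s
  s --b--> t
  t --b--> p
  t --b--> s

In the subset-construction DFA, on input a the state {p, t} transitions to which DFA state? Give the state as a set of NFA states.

δ(p,a) = {p, s, t}; δ(t,a) = ∅.
Union: {p, s, t}.

{p, s, t}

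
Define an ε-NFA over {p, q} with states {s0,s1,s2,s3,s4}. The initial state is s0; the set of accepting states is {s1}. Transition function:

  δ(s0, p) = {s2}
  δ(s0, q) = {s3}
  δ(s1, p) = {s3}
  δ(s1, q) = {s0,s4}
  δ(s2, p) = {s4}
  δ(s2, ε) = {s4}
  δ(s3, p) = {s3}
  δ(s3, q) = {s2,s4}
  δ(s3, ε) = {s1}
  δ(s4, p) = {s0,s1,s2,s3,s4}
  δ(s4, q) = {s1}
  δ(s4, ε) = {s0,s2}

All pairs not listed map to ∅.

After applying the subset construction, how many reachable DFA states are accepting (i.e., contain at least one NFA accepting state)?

2

Start state of the DFA: {s0} (ε-closure of the NFA start).
{s0} --p--> {s0,s2,s4}  [new]
{s0} --q--> {s1,s3}  [new]
{s0,s2,s4} --p--> {s0,s1,s2,s3,s4}  [new]
{s0,s2,s4} --q--> {s1,s3}  [seen]
{s1,s3} --p--> {s1,s3}  [seen]
{s1,s3} --q--> {s0,s2,s4}  [seen]
{s0,s1,s2,s3,s4} --p--> {s0,s1,s2,s3,s4}  [seen]
{s0,s1,s2,s3,s4} --q--> {s0,s1,s2,s3,s4}  [seen]
Reachable DFA states: {s0}, {s0,s2,s4}, {s1,s3}, {s0,s1,s2,s3,s4}.
Accepting DFA states (contain an NFA accepting state): {s1,s3}, {s0,s1,s2,s3,s4}.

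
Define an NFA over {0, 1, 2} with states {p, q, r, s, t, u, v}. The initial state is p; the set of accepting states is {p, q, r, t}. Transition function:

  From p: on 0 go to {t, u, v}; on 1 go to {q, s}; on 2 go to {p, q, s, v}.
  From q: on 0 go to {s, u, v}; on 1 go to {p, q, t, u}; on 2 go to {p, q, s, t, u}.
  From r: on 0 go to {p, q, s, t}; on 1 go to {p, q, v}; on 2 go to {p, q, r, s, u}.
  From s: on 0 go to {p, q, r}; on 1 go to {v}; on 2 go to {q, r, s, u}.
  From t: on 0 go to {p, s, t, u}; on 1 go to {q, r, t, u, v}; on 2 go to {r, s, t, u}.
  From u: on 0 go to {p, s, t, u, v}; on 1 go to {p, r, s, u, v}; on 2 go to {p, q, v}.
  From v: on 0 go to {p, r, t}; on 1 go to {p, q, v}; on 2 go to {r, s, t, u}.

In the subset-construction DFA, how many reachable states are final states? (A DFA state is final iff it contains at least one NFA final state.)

10

Start state of the DFA: {p}.
{p} --0--> {t, u, v}  [new]
{p} --1--> {q, s}  [new]
{p} --2--> {p, q, s, v}  [new]
{t, u, v} --0--> {p, r, s, t, u, v}  [new]
{t, u, v} --1--> {p, q, r, s, t, u, v}  [new]
{t, u, v} --2--> {p, q, r, s, t, u, v}  [seen]
{q, s} --0--> {p, q, r, s, u, v}  [new]
{q, s} --1--> {p, q, t, u, v}  [new]
{q, s} --2--> {p, q, r, s, t, u}  [new]
{p, q, s, v} --0--> {p, q, r, s, t, u, v}  [seen]
{p, q, s, v} --1--> {p, q, s, t, u, v}  [new]
{p, q, s, v} --2--> {p, q, r, s, t, u, v}  [seen]
{p, r, s, t, u, v} --0--> {p, q, r, s, t, u, v}  [seen]
{p, r, s, t, u, v} --1--> {p, q, r, s, t, u, v}  [seen]
{p, r, s, t, u, v} --2--> {p, q, r, s, t, u, v}  [seen]
{p, q, r, s, t, u, v} --0--> {p, q, r, s, t, u, v}  [seen]
{p, q, r, s, t, u, v} --1--> {p, q, r, s, t, u, v}  [seen]
{p, q, r, s, t, u, v} --2--> {p, q, r, s, t, u, v}  [seen]
{p, q, r, s, u, v} --0--> {p, q, r, s, t, u, v}  [seen]
{p, q, r, s, u, v} --1--> {p, q, r, s, t, u, v}  [seen]
{p, q, r, s, u, v} --2--> {p, q, r, s, t, u, v}  [seen]
{p, q, t, u, v} --0--> {p, r, s, t, u, v}  [seen]
{p, q, t, u, v} --1--> {p, q, r, s, t, u, v}  [seen]
{p, q, t, u, v} --2--> {p, q, r, s, t, u, v}  [seen]
{p, q, r, s, t, u} --0--> {p, q, r, s, t, u, v}  [seen]
{p, q, r, s, t, u} --1--> {p, q, r, s, t, u, v}  [seen]
{p, q, r, s, t, u} --2--> {p, q, r, s, t, u, v}  [seen]
{p, q, s, t, u, v} --0--> {p, q, r, s, t, u, v}  [seen]
{p, q, s, t, u, v} --1--> {p, q, r, s, t, u, v}  [seen]
{p, q, s, t, u, v} --2--> {p, q, r, s, t, u, v}  [seen]
Reachable DFA states: {p}, {t, u, v}, {q, s}, {p, q, s, v}, {p, r, s, t, u, v}, {p, q, r, s, t, u, v}, {p, q, r, s, u, v}, {p, q, t, u, v}, {p, q, r, s, t, u}, {p, q, s, t, u, v}.
Accepting DFA states (contain an NFA accepting state): {p}, {t, u, v}, {q, s}, {p, q, s, v}, {p, r, s, t, u, v}, {p, q, r, s, t, u, v}, {p, q, r, s, u, v}, {p, q, t, u, v}, {p, q, r, s, t, u}, {p, q, s, t, u, v}.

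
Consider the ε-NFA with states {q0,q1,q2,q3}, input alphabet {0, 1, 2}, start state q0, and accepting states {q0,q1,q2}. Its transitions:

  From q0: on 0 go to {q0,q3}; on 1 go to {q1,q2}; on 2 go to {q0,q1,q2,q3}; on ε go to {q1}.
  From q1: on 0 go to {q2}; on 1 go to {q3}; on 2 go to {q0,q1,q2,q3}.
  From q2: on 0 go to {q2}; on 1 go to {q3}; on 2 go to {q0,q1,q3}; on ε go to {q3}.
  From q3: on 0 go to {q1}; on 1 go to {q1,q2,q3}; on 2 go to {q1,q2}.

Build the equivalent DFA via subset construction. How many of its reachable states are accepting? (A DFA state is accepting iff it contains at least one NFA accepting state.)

Start state of the DFA: {q0,q1} (ε-closure of the NFA start).
{q0,q1} --0--> {q0,q1,q2,q3}  [new]
{q0,q1} --1--> {q1,q2,q3}  [new]
{q0,q1} --2--> {q0,q1,q2,q3}  [seen]
{q0,q1,q2,q3} --0--> {q0,q1,q2,q3}  [seen]
{q0,q1,q2,q3} --1--> {q1,q2,q3}  [seen]
{q0,q1,q2,q3} --2--> {q0,q1,q2,q3}  [seen]
{q1,q2,q3} --0--> {q1,q2,q3}  [seen]
{q1,q2,q3} --1--> {q1,q2,q3}  [seen]
{q1,q2,q3} --2--> {q0,q1,q2,q3}  [seen]
Reachable DFA states: {q0,q1}, {q0,q1,q2,q3}, {q1,q2,q3}.
Accepting DFA states (contain an NFA accepting state): {q0,q1}, {q0,q1,q2,q3}, {q1,q2,q3}.

3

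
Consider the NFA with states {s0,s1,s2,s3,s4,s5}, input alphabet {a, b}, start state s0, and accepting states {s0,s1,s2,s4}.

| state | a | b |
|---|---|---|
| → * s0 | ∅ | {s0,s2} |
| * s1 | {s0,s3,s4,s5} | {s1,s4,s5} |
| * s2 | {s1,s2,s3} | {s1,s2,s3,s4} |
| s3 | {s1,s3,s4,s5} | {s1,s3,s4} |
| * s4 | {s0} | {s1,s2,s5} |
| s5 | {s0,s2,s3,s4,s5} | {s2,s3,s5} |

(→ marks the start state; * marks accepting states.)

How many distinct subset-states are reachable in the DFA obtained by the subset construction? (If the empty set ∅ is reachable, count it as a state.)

Start state of the DFA: {s0}.
{s0} --a--> ∅  [new]
{s0} --b--> {s0,s2}  [new]
∅ --a--> ∅  [seen]
∅ --b--> ∅  [seen]
{s0,s2} --a--> {s1,s2,s3}  [new]
{s0,s2} --b--> {s0,s1,s2,s3,s4}  [new]
{s1,s2,s3} --a--> {s0,s1,s2,s3,s4,s5}  [new]
{s1,s2,s3} --b--> {s1,s2,s3,s4,s5}  [new]
{s0,s1,s2,s3,s4} --a--> {s0,s1,s2,s3,s4,s5}  [seen]
{s0,s1,s2,s3,s4} --b--> {s0,s1,s2,s3,s4,s5}  [seen]
{s0,s1,s2,s3,s4,s5} --a--> {s0,s1,s2,s3,s4,s5}  [seen]
{s0,s1,s2,s3,s4,s5} --b--> {s0,s1,s2,s3,s4,s5}  [seen]
{s1,s2,s3,s4,s5} --a--> {s0,s1,s2,s3,s4,s5}  [seen]
{s1,s2,s3,s4,s5} --b--> {s1,s2,s3,s4,s5}  [seen]
Reachable DFA states: {s0}, ∅, {s0,s2}, {s1,s2,s3}, {s0,s1,s2,s3,s4}, {s0,s1,s2,s3,s4,s5}, {s1,s2,s3,s4,s5}.

7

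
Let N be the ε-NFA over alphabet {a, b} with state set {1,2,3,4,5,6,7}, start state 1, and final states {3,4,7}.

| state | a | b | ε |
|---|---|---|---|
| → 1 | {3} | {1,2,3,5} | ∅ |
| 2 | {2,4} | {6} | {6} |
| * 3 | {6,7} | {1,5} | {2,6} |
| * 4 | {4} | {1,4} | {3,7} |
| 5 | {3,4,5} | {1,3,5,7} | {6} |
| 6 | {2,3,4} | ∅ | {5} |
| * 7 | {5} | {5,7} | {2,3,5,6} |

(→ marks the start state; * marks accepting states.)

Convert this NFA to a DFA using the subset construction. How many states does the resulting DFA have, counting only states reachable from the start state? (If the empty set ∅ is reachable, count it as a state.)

6

Start state of the DFA: {1} (ε-closure of the NFA start).
{1} --a--> {2,3,5,6}  [new]
{1} --b--> {1,2,3,5,6}  [new]
{2,3,5,6} --a--> {2,3,4,5,6,7}  [new]
{2,3,5,6} --b--> {1,2,3,5,6,7}  [new]
{1,2,3,5,6} --a--> {2,3,4,5,6,7}  [seen]
{1,2,3,5,6} --b--> {1,2,3,5,6,7}  [seen]
{2,3,4,5,6,7} --a--> {2,3,4,5,6,7}  [seen]
{2,3,4,5,6,7} --b--> {1,2,3,4,5,6,7}  [new]
{1,2,3,5,6,7} --a--> {2,3,4,5,6,7}  [seen]
{1,2,3,5,6,7} --b--> {1,2,3,5,6,7}  [seen]
{1,2,3,4,5,6,7} --a--> {2,3,4,5,6,7}  [seen]
{1,2,3,4,5,6,7} --b--> {1,2,3,4,5,6,7}  [seen]
Reachable DFA states: {1}, {2,3,5,6}, {1,2,3,5,6}, {2,3,4,5,6,7}, {1,2,3,5,6,7}, {1,2,3,4,5,6,7}.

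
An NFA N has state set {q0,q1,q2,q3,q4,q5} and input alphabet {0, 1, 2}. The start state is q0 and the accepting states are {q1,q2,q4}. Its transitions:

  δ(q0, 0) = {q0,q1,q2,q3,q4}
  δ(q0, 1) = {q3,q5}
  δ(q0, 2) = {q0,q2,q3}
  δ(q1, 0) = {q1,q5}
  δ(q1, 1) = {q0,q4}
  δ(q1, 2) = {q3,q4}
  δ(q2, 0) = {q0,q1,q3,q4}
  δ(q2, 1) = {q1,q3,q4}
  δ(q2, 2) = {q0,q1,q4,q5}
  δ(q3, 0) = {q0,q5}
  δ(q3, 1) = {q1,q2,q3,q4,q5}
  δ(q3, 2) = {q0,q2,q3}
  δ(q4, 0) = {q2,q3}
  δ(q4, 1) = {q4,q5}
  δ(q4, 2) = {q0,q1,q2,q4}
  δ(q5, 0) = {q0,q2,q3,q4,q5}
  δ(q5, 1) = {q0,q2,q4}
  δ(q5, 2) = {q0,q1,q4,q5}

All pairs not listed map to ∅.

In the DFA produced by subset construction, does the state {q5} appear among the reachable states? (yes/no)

no

Start state of the DFA: {q0}.
{q0} --0--> {q0,q1,q2,q3,q4}  [new]
{q0} --1--> {q3,q5}  [new]
{q0} --2--> {q0,q2,q3}  [new]
{q0,q1,q2,q3,q4} --0--> {q0,q1,q2,q3,q4,q5}  [new]
{q0,q1,q2,q3,q4} --1--> {q0,q1,q2,q3,q4,q5}  [seen]
{q0,q1,q2,q3,q4} --2--> {q0,q1,q2,q3,q4,q5}  [seen]
{q3,q5} --0--> {q0,q2,q3,q4,q5}  [new]
{q3,q5} --1--> {q0,q1,q2,q3,q4,q5}  [seen]
{q3,q5} --2--> {q0,q1,q2,q3,q4,q5}  [seen]
{q0,q2,q3} --0--> {q0,q1,q2,q3,q4,q5}  [seen]
{q0,q2,q3} --1--> {q1,q2,q3,q4,q5}  [new]
{q0,q2,q3} --2--> {q0,q1,q2,q3,q4,q5}  [seen]
{q0,q1,q2,q3,q4,q5} --0--> {q0,q1,q2,q3,q4,q5}  [seen]
{q0,q1,q2,q3,q4,q5} --1--> {q0,q1,q2,q3,q4,q5}  [seen]
{q0,q1,q2,q3,q4,q5} --2--> {q0,q1,q2,q3,q4,q5}  [seen]
{q0,q2,q3,q4,q5} --0--> {q0,q1,q2,q3,q4,q5}  [seen]
{q0,q2,q3,q4,q5} --1--> {q0,q1,q2,q3,q4,q5}  [seen]
{q0,q2,q3,q4,q5} --2--> {q0,q1,q2,q3,q4,q5}  [seen]
{q1,q2,q3,q4,q5} --0--> {q0,q1,q2,q3,q4,q5}  [seen]
{q1,q2,q3,q4,q5} --1--> {q0,q1,q2,q3,q4,q5}  [seen]
{q1,q2,q3,q4,q5} --2--> {q0,q1,q2,q3,q4,q5}  [seen]
Reachable DFA states: {q0}, {q0,q1,q2,q3,q4}, {q3,q5}, {q0,q2,q3}, {q0,q1,q2,q3,q4,q5}, {q0,q2,q3,q4,q5}, {q1,q2,q3,q4,q5}.
{q5} is not among them.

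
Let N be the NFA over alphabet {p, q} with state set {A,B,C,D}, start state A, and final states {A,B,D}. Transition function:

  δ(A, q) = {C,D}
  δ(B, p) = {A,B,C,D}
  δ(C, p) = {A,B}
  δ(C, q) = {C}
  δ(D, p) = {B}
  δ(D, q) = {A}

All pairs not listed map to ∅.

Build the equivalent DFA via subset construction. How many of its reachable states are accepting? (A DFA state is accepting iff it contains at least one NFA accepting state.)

Start state of the DFA: {A}.
{A} --p--> ∅  [new]
{A} --q--> {C,D}  [new]
∅ --p--> ∅  [seen]
∅ --q--> ∅  [seen]
{C,D} --p--> {A,B}  [new]
{C,D} --q--> {A,C}  [new]
{A,B} --p--> {A,B,C,D}  [new]
{A,B} --q--> {C,D}  [seen]
{A,C} --p--> {A,B}  [seen]
{A,C} --q--> {C,D}  [seen]
{A,B,C,D} --p--> {A,B,C,D}  [seen]
{A,B,C,D} --q--> {A,C,D}  [new]
{A,C,D} --p--> {A,B}  [seen]
{A,C,D} --q--> {A,C,D}  [seen]
Reachable DFA states: {A}, ∅, {C,D}, {A,B}, {A,C}, {A,B,C,D}, {A,C,D}.
Accepting DFA states (contain an NFA accepting state): {A}, {C,D}, {A,B}, {A,C}, {A,B,C,D}, {A,C,D}.

6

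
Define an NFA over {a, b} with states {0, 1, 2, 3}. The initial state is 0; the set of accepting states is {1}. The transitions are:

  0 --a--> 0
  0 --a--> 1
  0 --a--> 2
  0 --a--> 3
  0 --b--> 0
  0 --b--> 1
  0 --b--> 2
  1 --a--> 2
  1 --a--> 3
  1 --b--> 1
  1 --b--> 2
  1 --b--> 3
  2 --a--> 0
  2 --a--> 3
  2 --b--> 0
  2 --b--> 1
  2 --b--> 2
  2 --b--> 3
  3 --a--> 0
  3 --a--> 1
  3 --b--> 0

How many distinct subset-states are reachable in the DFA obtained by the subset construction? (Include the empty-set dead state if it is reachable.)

Start state of the DFA: {0}.
{0} --a--> {0, 1, 2, 3}  [new]
{0} --b--> {0, 1, 2}  [new]
{0, 1, 2, 3} --a--> {0, 1, 2, 3}  [seen]
{0, 1, 2, 3} --b--> {0, 1, 2, 3}  [seen]
{0, 1, 2} --a--> {0, 1, 2, 3}  [seen]
{0, 1, 2} --b--> {0, 1, 2, 3}  [seen]
Reachable DFA states: {0}, {0, 1, 2, 3}, {0, 1, 2}.

3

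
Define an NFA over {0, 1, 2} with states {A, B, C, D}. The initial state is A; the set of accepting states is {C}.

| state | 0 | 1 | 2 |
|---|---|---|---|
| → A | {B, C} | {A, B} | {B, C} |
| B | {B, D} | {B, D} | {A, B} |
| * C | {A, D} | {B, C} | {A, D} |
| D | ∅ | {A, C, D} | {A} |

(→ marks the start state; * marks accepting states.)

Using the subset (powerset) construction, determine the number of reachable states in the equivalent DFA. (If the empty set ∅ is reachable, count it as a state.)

Start state of the DFA: {A}.
{A} --0--> {B, C}  [new]
{A} --1--> {A, B}  [new]
{A} --2--> {B, C}  [seen]
{B, C} --0--> {A, B, D}  [new]
{B, C} --1--> {B, C, D}  [new]
{B, C} --2--> {A, B, D}  [seen]
{A, B} --0--> {B, C, D}  [seen]
{A, B} --1--> {A, B, D}  [seen]
{A, B} --2--> {A, B, C}  [new]
{A, B, D} --0--> {B, C, D}  [seen]
{A, B, D} --1--> {A, B, C, D}  [new]
{A, B, D} --2--> {A, B, C}  [seen]
{B, C, D} --0--> {A, B, D}  [seen]
{B, C, D} --1--> {A, B, C, D}  [seen]
{B, C, D} --2--> {A, B, D}  [seen]
{A, B, C} --0--> {A, B, C, D}  [seen]
{A, B, C} --1--> {A, B, C, D}  [seen]
{A, B, C} --2--> {A, B, C, D}  [seen]
{A, B, C, D} --0--> {A, B, C, D}  [seen]
{A, B, C, D} --1--> {A, B, C, D}  [seen]
{A, B, C, D} --2--> {A, B, C, D}  [seen]
Reachable DFA states: {A}, {B, C}, {A, B}, {A, B, D}, {B, C, D}, {A, B, C}, {A, B, C, D}.

7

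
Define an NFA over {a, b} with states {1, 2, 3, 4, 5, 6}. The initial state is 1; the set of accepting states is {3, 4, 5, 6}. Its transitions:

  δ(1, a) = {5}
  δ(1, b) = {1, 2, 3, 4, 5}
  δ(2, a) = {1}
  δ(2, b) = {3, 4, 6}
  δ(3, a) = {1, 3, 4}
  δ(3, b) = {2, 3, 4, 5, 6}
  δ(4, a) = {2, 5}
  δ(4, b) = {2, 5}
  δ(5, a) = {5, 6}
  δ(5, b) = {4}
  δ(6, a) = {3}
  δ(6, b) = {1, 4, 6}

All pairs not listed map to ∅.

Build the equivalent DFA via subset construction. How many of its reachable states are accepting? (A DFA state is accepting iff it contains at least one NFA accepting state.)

Start state of the DFA: {1}.
{1} --a--> {5}  [new]
{1} --b--> {1, 2, 3, 4, 5}  [new]
{5} --a--> {5, 6}  [new]
{5} --b--> {4}  [new]
{1, 2, 3, 4, 5} --a--> {1, 2, 3, 4, 5, 6}  [new]
{1, 2, 3, 4, 5} --b--> {1, 2, 3, 4, 5, 6}  [seen]
{5, 6} --a--> {3, 5, 6}  [new]
{5, 6} --b--> {1, 4, 6}  [new]
{4} --a--> {2, 5}  [new]
{4} --b--> {2, 5}  [seen]
{1, 2, 3, 4, 5, 6} --a--> {1, 2, 3, 4, 5, 6}  [seen]
{1, 2, 3, 4, 5, 6} --b--> {1, 2, 3, 4, 5, 6}  [seen]
{3, 5, 6} --a--> {1, 3, 4, 5, 6}  [new]
{3, 5, 6} --b--> {1, 2, 3, 4, 5, 6}  [seen]
{1, 4, 6} --a--> {2, 3, 5}  [new]
{1, 4, 6} --b--> {1, 2, 3, 4, 5, 6}  [seen]
{2, 5} --a--> {1, 5, 6}  [new]
{2, 5} --b--> {3, 4, 6}  [new]
{1, 3, 4, 5, 6} --a--> {1, 2, 3, 4, 5, 6}  [seen]
{1, 3, 4, 5, 6} --b--> {1, 2, 3, 4, 5, 6}  [seen]
{2, 3, 5} --a--> {1, 3, 4, 5, 6}  [seen]
{2, 3, 5} --b--> {2, 3, 4, 5, 6}  [new]
{1, 5, 6} --a--> {3, 5, 6}  [seen]
{1, 5, 6} --b--> {1, 2, 3, 4, 5, 6}  [seen]
{3, 4, 6} --a--> {1, 2, 3, 4, 5}  [seen]
{3, 4, 6} --b--> {1, 2, 3, 4, 5, 6}  [seen]
{2, 3, 4, 5, 6} --a--> {1, 2, 3, 4, 5, 6}  [seen]
{2, 3, 4, 5, 6} --b--> {1, 2, 3, 4, 5, 6}  [seen]
Reachable DFA states: {1}, {5}, {1, 2, 3, 4, 5}, {5, 6}, {4}, {1, 2, 3, 4, 5, 6}, {3, 5, 6}, {1, 4, 6}, {2, 5}, {1, 3, 4, 5, 6}, {2, 3, 5}, {1, 5, 6}, {3, 4, 6}, {2, 3, 4, 5, 6}.
Accepting DFA states (contain an NFA accepting state): {5}, {1, 2, 3, 4, 5}, {5, 6}, {4}, {1, 2, 3, 4, 5, 6}, {3, 5, 6}, {1, 4, 6}, {2, 5}, {1, 3, 4, 5, 6}, {2, 3, 5}, {1, 5, 6}, {3, 4, 6}, {2, 3, 4, 5, 6}.

13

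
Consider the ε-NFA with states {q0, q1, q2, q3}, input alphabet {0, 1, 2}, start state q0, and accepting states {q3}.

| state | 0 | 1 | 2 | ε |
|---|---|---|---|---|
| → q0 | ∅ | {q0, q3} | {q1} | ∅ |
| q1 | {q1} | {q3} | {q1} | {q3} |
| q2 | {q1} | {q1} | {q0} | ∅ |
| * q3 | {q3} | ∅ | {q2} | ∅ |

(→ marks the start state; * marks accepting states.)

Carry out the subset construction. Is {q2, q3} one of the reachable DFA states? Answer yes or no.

no

Start state of the DFA: {q0} (ε-closure of the NFA start).
{q0} --0--> ∅  [new]
{q0} --1--> {q0, q3}  [new]
{q0} --2--> {q1, q3}  [new]
∅ --0--> ∅  [seen]
∅ --1--> ∅  [seen]
∅ --2--> ∅  [seen]
{q0, q3} --0--> {q3}  [new]
{q0, q3} --1--> {q0, q3}  [seen]
{q0, q3} --2--> {q1, q2, q3}  [new]
{q1, q3} --0--> {q1, q3}  [seen]
{q1, q3} --1--> {q3}  [seen]
{q1, q3} --2--> {q1, q2, q3}  [seen]
{q3} --0--> {q3}  [seen]
{q3} --1--> ∅  [seen]
{q3} --2--> {q2}  [new]
{q1, q2, q3} --0--> {q1, q3}  [seen]
{q1, q2, q3} --1--> {q1, q3}  [seen]
{q1, q2, q3} --2--> {q0, q1, q2, q3}  [new]
{q2} --0--> {q1, q3}  [seen]
{q2} --1--> {q1, q3}  [seen]
{q2} --2--> {q0}  [seen]
{q0, q1, q2, q3} --0--> {q1, q3}  [seen]
{q0, q1, q2, q3} --1--> {q0, q1, q3}  [new]
{q0, q1, q2, q3} --2--> {q0, q1, q2, q3}  [seen]
{q0, q1, q3} --0--> {q1, q3}  [seen]
{q0, q1, q3} --1--> {q0, q3}  [seen]
{q0, q1, q3} --2--> {q1, q2, q3}  [seen]
Reachable DFA states: {q0}, ∅, {q0, q3}, {q1, q3}, {q3}, {q1, q2, q3}, {q2}, {q0, q1, q2, q3}, {q0, q1, q3}.
{q2, q3} is not among them.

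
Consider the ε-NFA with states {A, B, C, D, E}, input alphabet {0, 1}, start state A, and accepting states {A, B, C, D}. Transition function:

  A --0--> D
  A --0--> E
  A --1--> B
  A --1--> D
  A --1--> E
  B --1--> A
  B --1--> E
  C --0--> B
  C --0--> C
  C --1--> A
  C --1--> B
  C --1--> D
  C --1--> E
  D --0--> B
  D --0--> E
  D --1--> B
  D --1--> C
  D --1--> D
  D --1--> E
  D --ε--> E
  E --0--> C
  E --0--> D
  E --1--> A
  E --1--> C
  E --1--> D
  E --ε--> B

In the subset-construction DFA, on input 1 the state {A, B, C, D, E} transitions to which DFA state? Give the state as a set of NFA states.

{A, B, C, D, E}

δ(A,1) = {B, D, E}; δ(B,1) = {A, E}; δ(C,1) = {A, B, D, E}; δ(D,1) = {B, C, D, E}; δ(E,1) = {A, C, D}.
Union: {A, B, C, D, E}.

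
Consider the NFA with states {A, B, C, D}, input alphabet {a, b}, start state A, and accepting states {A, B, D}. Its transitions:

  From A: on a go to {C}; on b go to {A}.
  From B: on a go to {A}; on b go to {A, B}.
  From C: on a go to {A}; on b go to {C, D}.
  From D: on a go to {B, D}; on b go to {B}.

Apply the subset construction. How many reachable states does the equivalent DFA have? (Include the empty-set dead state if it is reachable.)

Start state of the DFA: {A}.
{A} --a--> {C}  [new]
{A} --b--> {A}  [seen]
{C} --a--> {A}  [seen]
{C} --b--> {C, D}  [new]
{C, D} --a--> {A, B, D}  [new]
{C, D} --b--> {B, C, D}  [new]
{A, B, D} --a--> {A, B, C, D}  [new]
{A, B, D} --b--> {A, B}  [new]
{B, C, D} --a--> {A, B, D}  [seen]
{B, C, D} --b--> {A, B, C, D}  [seen]
{A, B, C, D} --a--> {A, B, C, D}  [seen]
{A, B, C, D} --b--> {A, B, C, D}  [seen]
{A, B} --a--> {A, C}  [new]
{A, B} --b--> {A, B}  [seen]
{A, C} --a--> {A, C}  [seen]
{A, C} --b--> {A, C, D}  [new]
{A, C, D} --a--> {A, B, C, D}  [seen]
{A, C, D} --b--> {A, B, C, D}  [seen]
Reachable DFA states: {A}, {C}, {C, D}, {A, B, D}, {B, C, D}, {A, B, C, D}, {A, B}, {A, C}, {A, C, D}.

9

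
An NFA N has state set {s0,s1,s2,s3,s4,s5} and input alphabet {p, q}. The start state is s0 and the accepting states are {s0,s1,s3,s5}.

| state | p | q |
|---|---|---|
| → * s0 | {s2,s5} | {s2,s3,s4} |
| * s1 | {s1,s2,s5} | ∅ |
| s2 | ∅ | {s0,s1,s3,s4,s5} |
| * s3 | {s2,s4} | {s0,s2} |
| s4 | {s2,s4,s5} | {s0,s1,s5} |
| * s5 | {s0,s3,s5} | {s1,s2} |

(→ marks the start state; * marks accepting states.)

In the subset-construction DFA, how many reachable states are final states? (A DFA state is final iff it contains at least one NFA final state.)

Start state of the DFA: {s0}.
{s0} --p--> {s2,s5}  [new]
{s0} --q--> {s2,s3,s4}  [new]
{s2,s5} --p--> {s0,s3,s5}  [new]
{s2,s5} --q--> {s0,s1,s2,s3,s4,s5}  [new]
{s2,s3,s4} --p--> {s2,s4,s5}  [new]
{s2,s3,s4} --q--> {s0,s1,s2,s3,s4,s5}  [seen]
{s0,s3,s5} --p--> {s0,s2,s3,s4,s5}  [new]
{s0,s3,s5} --q--> {s0,s1,s2,s3,s4}  [new]
{s0,s1,s2,s3,s4,s5} --p--> {s0,s1,s2,s3,s4,s5}  [seen]
{s0,s1,s2,s3,s4,s5} --q--> {s0,s1,s2,s3,s4,s5}  [seen]
{s2,s4,s5} --p--> {s0,s2,s3,s4,s5}  [seen]
{s2,s4,s5} --q--> {s0,s1,s2,s3,s4,s5}  [seen]
{s0,s2,s3,s4,s5} --p--> {s0,s2,s3,s4,s5}  [seen]
{s0,s2,s3,s4,s5} --q--> {s0,s1,s2,s3,s4,s5}  [seen]
{s0,s1,s2,s3,s4} --p--> {s1,s2,s4,s5}  [new]
{s0,s1,s2,s3,s4} --q--> {s0,s1,s2,s3,s4,s5}  [seen]
{s1,s2,s4,s5} --p--> {s0,s1,s2,s3,s4,s5}  [seen]
{s1,s2,s4,s5} --q--> {s0,s1,s2,s3,s4,s5}  [seen]
Reachable DFA states: {s0}, {s2,s5}, {s2,s3,s4}, {s0,s3,s5}, {s0,s1,s2,s3,s4,s5}, {s2,s4,s5}, {s0,s2,s3,s4,s5}, {s0,s1,s2,s3,s4}, {s1,s2,s4,s5}.
Accepting DFA states (contain an NFA accepting state): {s0}, {s2,s5}, {s2,s3,s4}, {s0,s3,s5}, {s0,s1,s2,s3,s4,s5}, {s2,s4,s5}, {s0,s2,s3,s4,s5}, {s0,s1,s2,s3,s4}, {s1,s2,s4,s5}.

9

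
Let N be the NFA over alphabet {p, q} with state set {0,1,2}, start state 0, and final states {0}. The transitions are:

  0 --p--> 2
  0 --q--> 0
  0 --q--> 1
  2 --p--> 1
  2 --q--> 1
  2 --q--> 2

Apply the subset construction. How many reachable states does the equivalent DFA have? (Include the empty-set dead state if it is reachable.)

Start state of the DFA: {0}.
{0} --p--> {2}  [new]
{0} --q--> {0,1}  [new]
{2} --p--> {1}  [new]
{2} --q--> {1,2}  [new]
{0,1} --p--> {2}  [seen]
{0,1} --q--> {0,1}  [seen]
{1} --p--> ∅  [new]
{1} --q--> ∅  [seen]
{1,2} --p--> {1}  [seen]
{1,2} --q--> {1,2}  [seen]
∅ --p--> ∅  [seen]
∅ --q--> ∅  [seen]
Reachable DFA states: {0}, {2}, {0,1}, {1}, {1,2}, ∅.

6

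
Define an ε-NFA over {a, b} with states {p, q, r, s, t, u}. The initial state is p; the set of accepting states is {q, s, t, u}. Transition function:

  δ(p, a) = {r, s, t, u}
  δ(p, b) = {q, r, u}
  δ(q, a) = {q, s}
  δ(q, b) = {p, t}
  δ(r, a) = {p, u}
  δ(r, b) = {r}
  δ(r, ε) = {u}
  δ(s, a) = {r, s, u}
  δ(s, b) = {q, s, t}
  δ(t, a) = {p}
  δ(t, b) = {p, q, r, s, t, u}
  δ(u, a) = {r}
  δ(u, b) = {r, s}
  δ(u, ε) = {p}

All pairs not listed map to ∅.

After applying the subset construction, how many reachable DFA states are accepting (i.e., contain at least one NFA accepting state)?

3

Start state of the DFA: {p} (ε-closure of the NFA start).
{p} --a--> {p, r, s, t, u}  [new]
{p} --b--> {p, q, r, u}  [new]
{p, r, s, t, u} --a--> {p, r, s, t, u}  [seen]
{p, r, s, t, u} --b--> {p, q, r, s, t, u}  [new]
{p, q, r, u} --a--> {p, q, r, s, t, u}  [seen]
{p, q, r, u} --b--> {p, q, r, s, t, u}  [seen]
{p, q, r, s, t, u} --a--> {p, q, r, s, t, u}  [seen]
{p, q, r, s, t, u} --b--> {p, q, r, s, t, u}  [seen]
Reachable DFA states: {p}, {p, r, s, t, u}, {p, q, r, u}, {p, q, r, s, t, u}.
Accepting DFA states (contain an NFA accepting state): {p, r, s, t, u}, {p, q, r, u}, {p, q, r, s, t, u}.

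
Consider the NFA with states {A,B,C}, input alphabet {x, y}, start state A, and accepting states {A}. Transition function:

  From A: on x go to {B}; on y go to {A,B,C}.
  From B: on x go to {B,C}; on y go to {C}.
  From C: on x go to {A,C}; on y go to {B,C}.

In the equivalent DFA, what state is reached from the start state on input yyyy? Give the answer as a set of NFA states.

{A,B,C}

Start: {A}.
δ(A,y) = {A,B,C}.
Union: {A,B,C}.
After y: {A,B,C}.
δ(A,y) = {A,B,C}; δ(B,y) = {C}; δ(C,y) = {B,C}.
Union: {A,B,C}.
After y: {A,B,C}.
δ(A,y) = {A,B,C}; δ(B,y) = {C}; δ(C,y) = {B,C}.
Union: {A,B,C}.
After y: {A,B,C}.
δ(A,y) = {A,B,C}; δ(B,y) = {C}; δ(C,y) = {B,C}.
Union: {A,B,C}.
After y: {A,B,C}.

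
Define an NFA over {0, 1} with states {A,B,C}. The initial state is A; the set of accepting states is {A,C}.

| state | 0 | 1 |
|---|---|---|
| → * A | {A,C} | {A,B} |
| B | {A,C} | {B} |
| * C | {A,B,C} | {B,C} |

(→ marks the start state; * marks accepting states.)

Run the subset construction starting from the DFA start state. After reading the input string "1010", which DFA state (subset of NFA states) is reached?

{A,B,C}

Start: {A}.
δ(A,1) = {A,B}.
Union: {A,B}.
After 1: {A,B}.
δ(A,0) = {A,C}; δ(B,0) = {A,C}.
Union: {A,C}.
After 0: {A,C}.
δ(A,1) = {A,B}; δ(C,1) = {B,C}.
Union: {A,B,C}.
After 1: {A,B,C}.
δ(A,0) = {A,C}; δ(B,0) = {A,C}; δ(C,0) = {A,B,C}.
Union: {A,B,C}.
After 0: {A,B,C}.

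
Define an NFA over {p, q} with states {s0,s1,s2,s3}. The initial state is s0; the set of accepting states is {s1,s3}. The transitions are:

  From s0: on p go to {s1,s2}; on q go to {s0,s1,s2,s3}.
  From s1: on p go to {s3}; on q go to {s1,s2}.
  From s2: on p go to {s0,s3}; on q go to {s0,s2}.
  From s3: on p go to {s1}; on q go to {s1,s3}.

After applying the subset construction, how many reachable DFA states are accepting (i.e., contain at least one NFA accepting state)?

4

Start state of the DFA: {s0}.
{s0} --p--> {s1,s2}  [new]
{s0} --q--> {s0,s1,s2,s3}  [new]
{s1,s2} --p--> {s0,s3}  [new]
{s1,s2} --q--> {s0,s1,s2}  [new]
{s0,s1,s2,s3} --p--> {s0,s1,s2,s3}  [seen]
{s0,s1,s2,s3} --q--> {s0,s1,s2,s3}  [seen]
{s0,s3} --p--> {s1,s2}  [seen]
{s0,s3} --q--> {s0,s1,s2,s3}  [seen]
{s0,s1,s2} --p--> {s0,s1,s2,s3}  [seen]
{s0,s1,s2} --q--> {s0,s1,s2,s3}  [seen]
Reachable DFA states: {s0}, {s1,s2}, {s0,s1,s2,s3}, {s0,s3}, {s0,s1,s2}.
Accepting DFA states (contain an NFA accepting state): {s1,s2}, {s0,s1,s2,s3}, {s0,s3}, {s0,s1,s2}.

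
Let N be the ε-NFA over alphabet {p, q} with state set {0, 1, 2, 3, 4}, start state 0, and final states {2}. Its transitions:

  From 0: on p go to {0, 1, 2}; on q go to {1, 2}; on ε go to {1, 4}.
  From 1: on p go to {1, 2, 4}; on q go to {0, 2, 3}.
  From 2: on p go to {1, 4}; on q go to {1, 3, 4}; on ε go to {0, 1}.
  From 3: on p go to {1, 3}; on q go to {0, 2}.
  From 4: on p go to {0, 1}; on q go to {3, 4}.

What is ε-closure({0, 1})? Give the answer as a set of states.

{0, 1, 4}

Begin with {0, 1}.
0 →ε {1, 4}; add 4.
ε-closure = {0, 1, 4}.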